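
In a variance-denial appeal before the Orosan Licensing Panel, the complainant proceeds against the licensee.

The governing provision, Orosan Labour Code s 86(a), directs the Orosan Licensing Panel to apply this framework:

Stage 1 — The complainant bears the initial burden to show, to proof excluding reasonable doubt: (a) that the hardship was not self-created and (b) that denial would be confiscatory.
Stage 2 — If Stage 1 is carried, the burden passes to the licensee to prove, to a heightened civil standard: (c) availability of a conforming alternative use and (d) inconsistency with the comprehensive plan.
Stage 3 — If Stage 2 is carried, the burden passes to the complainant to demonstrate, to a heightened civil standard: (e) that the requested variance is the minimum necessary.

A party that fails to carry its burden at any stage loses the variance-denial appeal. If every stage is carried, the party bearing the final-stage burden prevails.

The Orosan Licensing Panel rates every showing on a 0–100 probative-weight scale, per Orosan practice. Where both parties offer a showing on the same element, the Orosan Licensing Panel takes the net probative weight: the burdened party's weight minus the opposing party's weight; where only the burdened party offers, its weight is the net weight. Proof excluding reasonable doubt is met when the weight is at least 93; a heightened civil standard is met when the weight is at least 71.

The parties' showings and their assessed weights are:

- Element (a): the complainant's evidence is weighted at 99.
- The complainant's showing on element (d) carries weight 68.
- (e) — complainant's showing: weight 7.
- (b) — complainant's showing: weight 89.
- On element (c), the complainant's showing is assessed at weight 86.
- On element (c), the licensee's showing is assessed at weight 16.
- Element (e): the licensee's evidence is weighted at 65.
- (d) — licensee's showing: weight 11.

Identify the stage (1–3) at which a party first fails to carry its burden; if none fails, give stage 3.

At Stage 1 the complainant must meet proof excluding reasonable doubt (weight is at least 93): on (a) the weight is 99, which does reach 93, so (a) meets the standard; on (b) the weight is 89, < 93, so (b) does not meet the standard.
  The complainant does not carry Stage 1.
So the licensee prevails.

stage 1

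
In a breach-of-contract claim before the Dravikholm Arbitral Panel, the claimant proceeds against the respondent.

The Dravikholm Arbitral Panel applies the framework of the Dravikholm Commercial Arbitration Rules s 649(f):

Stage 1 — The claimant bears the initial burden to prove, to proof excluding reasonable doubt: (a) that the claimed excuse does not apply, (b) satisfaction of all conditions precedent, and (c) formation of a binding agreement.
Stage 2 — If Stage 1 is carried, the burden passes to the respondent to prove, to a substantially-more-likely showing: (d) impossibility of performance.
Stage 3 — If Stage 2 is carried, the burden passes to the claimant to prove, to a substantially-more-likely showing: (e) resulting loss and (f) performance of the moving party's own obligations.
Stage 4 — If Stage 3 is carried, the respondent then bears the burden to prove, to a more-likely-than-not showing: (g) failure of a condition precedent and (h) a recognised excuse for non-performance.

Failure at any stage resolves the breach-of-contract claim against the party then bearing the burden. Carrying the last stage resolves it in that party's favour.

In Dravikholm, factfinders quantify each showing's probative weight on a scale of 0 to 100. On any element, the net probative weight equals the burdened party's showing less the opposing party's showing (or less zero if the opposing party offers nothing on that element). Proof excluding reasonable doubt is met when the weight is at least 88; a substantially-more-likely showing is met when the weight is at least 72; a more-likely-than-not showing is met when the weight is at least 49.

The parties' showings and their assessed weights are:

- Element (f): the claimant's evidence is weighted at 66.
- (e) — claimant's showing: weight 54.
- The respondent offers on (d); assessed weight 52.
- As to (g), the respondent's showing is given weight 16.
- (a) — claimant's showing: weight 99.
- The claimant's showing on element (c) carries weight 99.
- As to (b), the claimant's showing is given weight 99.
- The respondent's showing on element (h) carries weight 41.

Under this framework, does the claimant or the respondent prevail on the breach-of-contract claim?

claimant

Stage 1 — burden on claimant; standard: proof excluding reasonable doubt (weight is at least 88).
    (a): 99 ≥ 88 [met]
    (b): 99 ≥ 88 [met]
    (c): 99 ≥ 88 [met]
  All elements met. The burden passes to the respondent.
Stage 2 — burden on respondent; standard: a substantially-more-likely showing (weight is at least 72).
    (d): 52 < 72 [not met]
  Stage 2 not carried; the respondent fails its burden.
So the claimant prevails.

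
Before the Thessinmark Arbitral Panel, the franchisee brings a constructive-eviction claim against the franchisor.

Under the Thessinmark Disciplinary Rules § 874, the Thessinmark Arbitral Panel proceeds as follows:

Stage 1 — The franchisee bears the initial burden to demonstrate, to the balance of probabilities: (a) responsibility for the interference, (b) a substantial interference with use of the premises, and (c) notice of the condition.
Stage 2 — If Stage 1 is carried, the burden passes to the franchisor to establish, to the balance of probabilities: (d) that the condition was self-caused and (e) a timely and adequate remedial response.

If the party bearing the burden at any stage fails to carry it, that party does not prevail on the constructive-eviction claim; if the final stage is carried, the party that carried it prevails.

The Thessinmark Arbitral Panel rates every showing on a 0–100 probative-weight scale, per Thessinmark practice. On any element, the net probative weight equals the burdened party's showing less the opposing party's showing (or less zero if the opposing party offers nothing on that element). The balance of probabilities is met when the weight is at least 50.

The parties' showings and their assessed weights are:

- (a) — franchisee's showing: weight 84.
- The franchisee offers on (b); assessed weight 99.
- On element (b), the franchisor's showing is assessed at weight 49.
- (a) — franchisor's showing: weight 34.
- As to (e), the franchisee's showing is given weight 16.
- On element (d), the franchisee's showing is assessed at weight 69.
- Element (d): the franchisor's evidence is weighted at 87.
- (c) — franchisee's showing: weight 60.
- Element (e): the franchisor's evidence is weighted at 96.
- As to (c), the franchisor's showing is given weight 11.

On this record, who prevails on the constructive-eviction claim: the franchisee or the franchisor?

At Stage 1 the franchisee must meet the balance of probabilities (weight is at least 50): on (a) the weight is 84 less the opposing 34 gives net 50, ≥ 50, so (a) meets the standard; on (b) the weight is 99 less the opposing 49 gives net 50, ≥ 50, so (b) meets the standard; on (c) the weight is 60 less the opposing 11 gives net 49, which does not reach 50, so (c) does not meet the standard.
  Stage 1 not carried; the franchisee fails its burden.
The analysis ends at Stage 1; the franchisor prevails.

franchisor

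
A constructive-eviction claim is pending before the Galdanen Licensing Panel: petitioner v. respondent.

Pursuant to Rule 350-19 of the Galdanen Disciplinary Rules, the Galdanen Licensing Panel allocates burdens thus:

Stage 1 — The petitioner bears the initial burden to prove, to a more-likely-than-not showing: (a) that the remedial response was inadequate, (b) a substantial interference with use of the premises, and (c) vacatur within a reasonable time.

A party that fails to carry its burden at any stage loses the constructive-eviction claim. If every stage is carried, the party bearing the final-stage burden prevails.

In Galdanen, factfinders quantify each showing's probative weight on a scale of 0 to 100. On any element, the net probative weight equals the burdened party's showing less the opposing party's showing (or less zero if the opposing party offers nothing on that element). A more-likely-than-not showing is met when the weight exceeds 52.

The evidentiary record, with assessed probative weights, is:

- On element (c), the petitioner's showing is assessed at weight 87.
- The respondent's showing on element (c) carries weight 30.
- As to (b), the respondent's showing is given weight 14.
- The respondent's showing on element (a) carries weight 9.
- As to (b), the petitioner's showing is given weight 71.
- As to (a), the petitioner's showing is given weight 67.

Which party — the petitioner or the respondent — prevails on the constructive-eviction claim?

petitioner

Stage 1 — burden on petitioner; standard: a more-likely-than-not showing (weight exceeds 52).
    (a): 67 − 9 = 58 > 52 [met]
    (b): 71 − 14 = 57 > 52 [met]
    (c): 87 − 30 = 57 > 52 [met]
  The petitioner carries the last stage.
Every stage carried; the petitioner prevails.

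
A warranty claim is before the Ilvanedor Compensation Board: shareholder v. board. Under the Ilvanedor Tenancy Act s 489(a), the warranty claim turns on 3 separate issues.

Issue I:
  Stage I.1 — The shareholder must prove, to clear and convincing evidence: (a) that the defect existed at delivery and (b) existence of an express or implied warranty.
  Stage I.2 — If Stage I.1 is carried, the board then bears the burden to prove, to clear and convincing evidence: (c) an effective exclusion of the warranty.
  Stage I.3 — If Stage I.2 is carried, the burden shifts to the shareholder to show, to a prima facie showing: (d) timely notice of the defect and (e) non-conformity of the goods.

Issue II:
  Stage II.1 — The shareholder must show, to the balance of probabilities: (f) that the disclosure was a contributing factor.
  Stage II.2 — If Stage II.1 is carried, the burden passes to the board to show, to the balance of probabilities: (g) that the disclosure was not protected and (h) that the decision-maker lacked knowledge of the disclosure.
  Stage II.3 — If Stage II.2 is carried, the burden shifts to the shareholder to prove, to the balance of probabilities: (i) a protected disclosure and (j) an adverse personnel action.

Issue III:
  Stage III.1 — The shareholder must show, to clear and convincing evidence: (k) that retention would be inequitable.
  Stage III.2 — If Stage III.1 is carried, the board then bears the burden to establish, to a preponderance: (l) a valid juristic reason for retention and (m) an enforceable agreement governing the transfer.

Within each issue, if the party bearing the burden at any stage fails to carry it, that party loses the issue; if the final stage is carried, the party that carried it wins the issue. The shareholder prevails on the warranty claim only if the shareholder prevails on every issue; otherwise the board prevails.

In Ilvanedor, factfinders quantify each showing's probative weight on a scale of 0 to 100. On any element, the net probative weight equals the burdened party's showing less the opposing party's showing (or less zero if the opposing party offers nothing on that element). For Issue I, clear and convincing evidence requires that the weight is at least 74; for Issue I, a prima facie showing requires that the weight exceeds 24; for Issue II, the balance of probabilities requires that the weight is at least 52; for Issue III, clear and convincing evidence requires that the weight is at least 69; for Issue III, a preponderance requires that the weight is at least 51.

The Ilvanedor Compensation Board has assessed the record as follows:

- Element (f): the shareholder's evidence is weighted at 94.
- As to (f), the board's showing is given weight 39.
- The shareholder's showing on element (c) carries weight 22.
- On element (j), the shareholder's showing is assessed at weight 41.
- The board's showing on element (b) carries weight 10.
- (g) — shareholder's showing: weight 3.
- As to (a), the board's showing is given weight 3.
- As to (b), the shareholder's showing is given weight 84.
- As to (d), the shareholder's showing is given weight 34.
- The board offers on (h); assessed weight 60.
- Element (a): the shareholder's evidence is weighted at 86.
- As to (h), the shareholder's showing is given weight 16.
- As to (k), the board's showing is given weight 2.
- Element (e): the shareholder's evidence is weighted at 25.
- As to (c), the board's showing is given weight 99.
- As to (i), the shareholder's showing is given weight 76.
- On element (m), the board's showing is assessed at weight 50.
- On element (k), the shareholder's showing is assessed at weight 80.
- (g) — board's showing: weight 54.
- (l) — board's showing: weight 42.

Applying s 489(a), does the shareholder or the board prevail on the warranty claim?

— Issue I —
At Stage I.1 the shareholder must meet clear and convincing evidence (weight is at least 74): on (a) the weight is 86 less the opposing 3 gives net 83, ≥ 74, so (a) meets the standard; on (b) the weight is 84 less the opposing 10 gives net 74, which does reach 74, so (b) meets the standard.
  Stage I.1 carried; the burden shifts to the board.
At Stage I.2 the board must meet clear and convincing evidence (weight is at least 74): on (c) the weight is 99 less the opposing 22 gives net 77, ≥ 74, so (c) meets the standard.
  All elements met. The burden passes to the shareholder.
At Stage I.3 the shareholder must meet a prima facie showing (weight exceeds 24): on (d) the weight is 34, which does exceed 24, so (d) meets the standard; on (e) the weight is 25, which does exceed 24, so (e) meets the standard.
  Stage I.3 carried; the final stage is satisfied.
With every stage satisfied, the shareholder prevails on this issue.
— Issue II —
Stage II.1 — burden on shareholder; standard: the balance of probabilities (weight is at least 52).
    (f): 94 − 39 = 55 ≥ 52 [met]
  Stage II.1 carried; the burden shifts to the board.
Stage II.2 — burden on board; standard: the balance of probabilities (weight is at least 52).
    (g): 54 − 3 = 51 < 52 [not met]
    (h): 60 − 16 = 44 < 52 [not met]
  The board does not carry Stage II.2.
The shareholder prevails on this issue.
— Issue III —
Stage III.1 — burden on shareholder; standard: clear and convincing evidence (weight is at least 69).
    (k): 80 − 2 = 78 ≥ 69 [met]
  Stage III.1 carried; the burden shifts to the board.
Stage III.2 — burden on board; standard: a preponderance (weight is at least 51).
    (l): 42 < 51 [not met]
    (m): 50 < 51 [not met]
  The board does not carry Stage III.2.
The analysis ends at Stage III.2; the shareholder prevails on this issue.
Per-issue: Issue I → shareholder; Issue II → shareholder; Issue III → shareholder. The shareholder must prevail on every issue; overall, the shareholder prevails.

shareholder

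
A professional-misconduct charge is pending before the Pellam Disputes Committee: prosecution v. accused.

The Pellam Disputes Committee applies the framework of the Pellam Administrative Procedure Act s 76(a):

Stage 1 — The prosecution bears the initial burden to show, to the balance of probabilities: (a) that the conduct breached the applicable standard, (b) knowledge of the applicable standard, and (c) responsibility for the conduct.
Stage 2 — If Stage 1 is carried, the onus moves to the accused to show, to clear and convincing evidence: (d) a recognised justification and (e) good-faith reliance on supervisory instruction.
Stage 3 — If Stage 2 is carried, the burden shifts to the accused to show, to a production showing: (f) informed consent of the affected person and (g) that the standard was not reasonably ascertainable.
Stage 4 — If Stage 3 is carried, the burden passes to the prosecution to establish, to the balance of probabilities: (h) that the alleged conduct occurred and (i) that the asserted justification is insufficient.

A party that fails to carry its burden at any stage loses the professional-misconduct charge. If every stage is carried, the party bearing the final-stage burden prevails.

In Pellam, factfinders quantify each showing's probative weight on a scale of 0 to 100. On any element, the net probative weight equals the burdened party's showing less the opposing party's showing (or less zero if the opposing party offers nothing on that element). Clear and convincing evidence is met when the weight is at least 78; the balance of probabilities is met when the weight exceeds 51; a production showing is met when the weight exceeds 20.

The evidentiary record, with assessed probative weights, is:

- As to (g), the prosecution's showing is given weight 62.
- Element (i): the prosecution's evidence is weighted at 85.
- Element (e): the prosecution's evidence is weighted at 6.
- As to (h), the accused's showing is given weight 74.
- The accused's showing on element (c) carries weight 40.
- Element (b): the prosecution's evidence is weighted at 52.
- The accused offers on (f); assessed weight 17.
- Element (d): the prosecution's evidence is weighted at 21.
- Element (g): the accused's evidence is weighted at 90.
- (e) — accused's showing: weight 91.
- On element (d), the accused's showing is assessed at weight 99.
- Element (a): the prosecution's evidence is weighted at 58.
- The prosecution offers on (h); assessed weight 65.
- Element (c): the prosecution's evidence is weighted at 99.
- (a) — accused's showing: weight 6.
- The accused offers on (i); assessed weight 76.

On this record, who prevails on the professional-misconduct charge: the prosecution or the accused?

Stage 1 — burden on prosecution; standard: the balance of probabilities (weight exceeds 51).
    (a): 58 − 6 = 52 > 51 [met]
    (b): 52 > 51 [met]
    (c): 99 − 40 = 59 > 51 [met]
  The prosecution carries Stage 1; the accused now bears the burden.
Stage 2 — burden on accused; standard: clear and convincing evidence (weight is at least 78).
    (d): 99 − 21 = 78 ≥ 78 [met]
    (e): 91 − 6 = 85 ≥ 78 [met]
  All elements met. The accused retains the burden for Stage 3.
Stage 3 — burden on accused; standard: a production showing (weight exceeds 20).
    (f): 17 ≤ 20 [not met]
    (g): 90 − 62 = 28 > 20 [met]
  Stage 3 not carried; the accused fails its burden.
The prosecution prevails.

prosecution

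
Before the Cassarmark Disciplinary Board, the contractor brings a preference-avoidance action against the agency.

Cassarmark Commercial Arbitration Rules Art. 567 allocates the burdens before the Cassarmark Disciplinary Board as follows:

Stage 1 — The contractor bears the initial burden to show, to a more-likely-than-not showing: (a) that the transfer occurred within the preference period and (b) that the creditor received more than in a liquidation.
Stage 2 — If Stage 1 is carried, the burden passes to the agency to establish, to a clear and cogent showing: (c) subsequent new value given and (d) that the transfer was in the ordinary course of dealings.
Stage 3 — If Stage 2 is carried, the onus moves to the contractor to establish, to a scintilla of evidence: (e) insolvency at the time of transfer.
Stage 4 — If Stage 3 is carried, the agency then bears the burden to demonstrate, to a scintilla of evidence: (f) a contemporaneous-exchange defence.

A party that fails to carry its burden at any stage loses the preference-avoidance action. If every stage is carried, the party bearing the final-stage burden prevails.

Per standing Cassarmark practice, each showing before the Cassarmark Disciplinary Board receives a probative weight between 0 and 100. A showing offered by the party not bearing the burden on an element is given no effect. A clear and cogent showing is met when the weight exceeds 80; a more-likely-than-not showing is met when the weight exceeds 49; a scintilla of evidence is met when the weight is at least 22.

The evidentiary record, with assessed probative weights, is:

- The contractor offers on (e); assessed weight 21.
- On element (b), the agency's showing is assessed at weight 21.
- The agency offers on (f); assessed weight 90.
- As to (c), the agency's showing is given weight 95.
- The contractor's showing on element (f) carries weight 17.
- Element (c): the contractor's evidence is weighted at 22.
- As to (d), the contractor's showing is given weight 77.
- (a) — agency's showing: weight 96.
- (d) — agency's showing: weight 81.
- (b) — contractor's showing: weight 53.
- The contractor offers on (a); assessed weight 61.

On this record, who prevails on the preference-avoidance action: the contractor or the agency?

agency

Stage 1 (contractor, a more-likely-than-not showing, weight exceeds 49): (a) 61 (agency's 96 disregarded) > 49 — meets; (b) 53 (agency's 21 disregarded) > 49 — meets.
  Stage 1 carried; the burden shifts to the agency.
Stage 2 (agency, a clear and cogent showing, weight exceeds 80): (c) 95 (contractor's 22 disregarded) > 80 — meets; (d) 81 (contractor's 77 disregarded) > 80 — meets.
  The agency carries Stage 2; the contractor now bears the burden.
Stage 3 (contractor, a scintilla of evidence, weight is at least 22): (e) 21 < 22 — fails.
  Not every element is met, so the contractor fails to carry Stage 3.
So the agency prevails.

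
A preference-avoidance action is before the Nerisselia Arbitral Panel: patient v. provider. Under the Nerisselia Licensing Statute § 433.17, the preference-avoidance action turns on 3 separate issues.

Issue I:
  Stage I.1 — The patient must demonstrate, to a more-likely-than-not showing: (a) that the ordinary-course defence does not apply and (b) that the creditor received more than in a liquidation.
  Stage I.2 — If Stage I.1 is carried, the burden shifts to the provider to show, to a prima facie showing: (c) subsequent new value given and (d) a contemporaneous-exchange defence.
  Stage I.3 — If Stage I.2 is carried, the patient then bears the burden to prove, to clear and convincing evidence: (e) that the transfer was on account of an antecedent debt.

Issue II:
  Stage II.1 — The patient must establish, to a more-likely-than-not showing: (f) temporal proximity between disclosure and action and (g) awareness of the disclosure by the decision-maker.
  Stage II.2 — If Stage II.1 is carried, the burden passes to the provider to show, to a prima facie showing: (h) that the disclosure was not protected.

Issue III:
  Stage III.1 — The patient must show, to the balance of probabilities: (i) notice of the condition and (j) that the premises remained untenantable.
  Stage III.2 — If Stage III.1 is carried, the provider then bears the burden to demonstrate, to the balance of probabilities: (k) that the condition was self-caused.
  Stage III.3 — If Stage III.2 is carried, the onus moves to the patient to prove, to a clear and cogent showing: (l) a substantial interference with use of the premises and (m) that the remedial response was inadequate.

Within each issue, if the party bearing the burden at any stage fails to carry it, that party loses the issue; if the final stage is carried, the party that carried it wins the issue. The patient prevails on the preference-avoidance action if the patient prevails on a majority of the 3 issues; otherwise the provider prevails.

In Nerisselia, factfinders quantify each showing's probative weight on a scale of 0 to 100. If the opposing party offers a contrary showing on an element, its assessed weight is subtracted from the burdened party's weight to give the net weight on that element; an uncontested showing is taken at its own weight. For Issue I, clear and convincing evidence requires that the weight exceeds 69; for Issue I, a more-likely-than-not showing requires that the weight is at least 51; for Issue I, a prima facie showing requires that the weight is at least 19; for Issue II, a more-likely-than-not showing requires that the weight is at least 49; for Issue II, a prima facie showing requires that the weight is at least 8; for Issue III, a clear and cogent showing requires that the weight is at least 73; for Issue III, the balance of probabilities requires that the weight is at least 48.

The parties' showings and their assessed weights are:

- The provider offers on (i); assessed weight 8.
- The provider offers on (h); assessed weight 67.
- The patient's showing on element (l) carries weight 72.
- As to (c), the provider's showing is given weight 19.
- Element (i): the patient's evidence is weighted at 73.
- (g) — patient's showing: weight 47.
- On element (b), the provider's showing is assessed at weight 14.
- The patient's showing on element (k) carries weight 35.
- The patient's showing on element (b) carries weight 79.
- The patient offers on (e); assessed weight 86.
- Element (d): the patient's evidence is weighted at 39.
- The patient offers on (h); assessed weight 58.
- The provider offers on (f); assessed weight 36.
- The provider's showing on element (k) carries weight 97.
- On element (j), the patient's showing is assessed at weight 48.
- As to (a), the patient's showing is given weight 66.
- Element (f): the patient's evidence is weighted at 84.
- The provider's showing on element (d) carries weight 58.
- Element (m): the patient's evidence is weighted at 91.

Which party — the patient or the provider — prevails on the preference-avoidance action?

provider

— Issue I —
Stage I.1 — burden on patient; standard: a more-likely-than-not showing (weight is at least 51).
    (a): 66 ≥ 51 [met]
    (b): 79 − 14 = 65 ≥ 51 [met]
  Stage I.1 is satisfied; the onus moves to the provider.
Stage I.2 — burden on provider; standard: a prima facie showing (weight is at least 19).
    (c): 19 ≥ 19 [met]
    (d): 58 − 39 = 19 ≥ 19 [met]
  The provider carries Stage I.2; the patient now bears the burden.
Stage I.3 — burden on patient; standard: clear and convincing evidence (weight exceeds 69).
    (e): 86 > 69 [met]
  The patient carries the last stage.
With every stage satisfied, the patient prevails on this issue.
— Issue II —
Stage II.1 (patient, a more-likely-than-not showing, weight is at least 49): (f) net 84−36=48 < 49 — fails; (g) 47 < 49 — fails.
  The patient does not carry Stage II.1.
The provider prevails on this issue.
— Issue III —
Stage III.1 (patient, the balance of probabilities, weight is at least 48): (i) net 73−8=65 ≥ 48 — meets; (j) 48 ≥ 48 — meets.
  Stage III.1 carried; the burden shifts to the provider.
Stage III.2 (provider, the balance of probabilities, weight is at least 48): (k) net 97−35=62 ≥ 48 — meets.
  The provider carries Stage III.2; the patient now bears the burden.
Stage III.3 (patient, a clear and cogent showing, weight is at least 73): (l) 72 < 73 — fails; (m) 91 ≥ 73 — meets.
  The patient does not carry Stage III.3.
The analysis ends at Stage III.3; the provider prevails on this issue.
Per-issue: Issue I → patient; Issue II → provider; Issue III → provider. The patient must prevail on a majority of issues; overall, the provider prevails.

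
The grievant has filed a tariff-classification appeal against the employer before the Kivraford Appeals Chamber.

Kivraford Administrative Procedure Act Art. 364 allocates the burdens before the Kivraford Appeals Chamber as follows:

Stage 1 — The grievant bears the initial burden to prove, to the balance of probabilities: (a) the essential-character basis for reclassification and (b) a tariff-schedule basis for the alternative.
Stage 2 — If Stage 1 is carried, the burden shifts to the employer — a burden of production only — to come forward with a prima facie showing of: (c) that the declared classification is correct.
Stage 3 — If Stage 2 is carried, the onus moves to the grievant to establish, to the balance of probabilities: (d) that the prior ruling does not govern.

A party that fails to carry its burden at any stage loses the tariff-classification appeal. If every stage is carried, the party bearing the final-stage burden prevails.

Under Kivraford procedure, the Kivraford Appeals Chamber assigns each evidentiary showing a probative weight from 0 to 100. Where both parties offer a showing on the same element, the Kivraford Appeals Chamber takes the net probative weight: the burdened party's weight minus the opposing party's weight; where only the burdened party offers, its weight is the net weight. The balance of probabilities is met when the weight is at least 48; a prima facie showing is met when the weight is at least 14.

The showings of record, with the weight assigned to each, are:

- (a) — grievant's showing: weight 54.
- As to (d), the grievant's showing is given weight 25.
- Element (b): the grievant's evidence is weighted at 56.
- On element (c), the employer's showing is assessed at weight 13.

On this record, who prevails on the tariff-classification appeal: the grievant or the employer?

Stage 1 (grievant, the balance of probabilities, weight is at least 48): (a) 54 ≥ 48 — meets; (b) 56 ≥ 48 — meets.
  The grievant carries Stage 1; the employer now bears the burden.
Stage 2 (employer, a prima facie showing, weight is at least 14): (c) 13 < 14 — fails.
  Not every element is met, so the employer fails to carry Stage 2.
The analysis ends at Stage 2; the grievant prevails.

grievant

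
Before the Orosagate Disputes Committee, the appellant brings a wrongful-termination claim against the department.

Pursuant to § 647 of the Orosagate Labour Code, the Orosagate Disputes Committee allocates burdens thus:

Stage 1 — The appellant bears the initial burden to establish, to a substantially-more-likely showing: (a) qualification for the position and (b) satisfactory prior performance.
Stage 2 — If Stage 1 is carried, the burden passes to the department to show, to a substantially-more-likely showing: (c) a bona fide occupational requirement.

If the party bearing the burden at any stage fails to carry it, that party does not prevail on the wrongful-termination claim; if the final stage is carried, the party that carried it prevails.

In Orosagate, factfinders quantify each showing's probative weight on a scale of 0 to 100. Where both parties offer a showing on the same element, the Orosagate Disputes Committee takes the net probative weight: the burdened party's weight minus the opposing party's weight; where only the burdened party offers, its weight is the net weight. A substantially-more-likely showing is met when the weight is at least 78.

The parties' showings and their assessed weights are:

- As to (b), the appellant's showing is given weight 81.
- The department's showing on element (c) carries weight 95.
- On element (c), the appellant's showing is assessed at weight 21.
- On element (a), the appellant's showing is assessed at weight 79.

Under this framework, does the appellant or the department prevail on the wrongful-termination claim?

appellant

At Stage 1 the appellant must meet a substantially-more-likely showing (weight is at least 78): on (a) the weight is 79, which does reach 78, so (a) meets the standard; on (b) the weight is 81, which does reach 78, so (b) meets the standard.
  Stage 1 is satisfied; the onus moves to the department.
At Stage 2 the department must meet a substantially-more-likely showing (weight is at least 78): on (c) the weight is 95 less the opposing 21 gives net 74, < 78, so (c) does not meet the standard.
  Not every element is met, so the department fails to carry Stage 2.
The appellant prevails.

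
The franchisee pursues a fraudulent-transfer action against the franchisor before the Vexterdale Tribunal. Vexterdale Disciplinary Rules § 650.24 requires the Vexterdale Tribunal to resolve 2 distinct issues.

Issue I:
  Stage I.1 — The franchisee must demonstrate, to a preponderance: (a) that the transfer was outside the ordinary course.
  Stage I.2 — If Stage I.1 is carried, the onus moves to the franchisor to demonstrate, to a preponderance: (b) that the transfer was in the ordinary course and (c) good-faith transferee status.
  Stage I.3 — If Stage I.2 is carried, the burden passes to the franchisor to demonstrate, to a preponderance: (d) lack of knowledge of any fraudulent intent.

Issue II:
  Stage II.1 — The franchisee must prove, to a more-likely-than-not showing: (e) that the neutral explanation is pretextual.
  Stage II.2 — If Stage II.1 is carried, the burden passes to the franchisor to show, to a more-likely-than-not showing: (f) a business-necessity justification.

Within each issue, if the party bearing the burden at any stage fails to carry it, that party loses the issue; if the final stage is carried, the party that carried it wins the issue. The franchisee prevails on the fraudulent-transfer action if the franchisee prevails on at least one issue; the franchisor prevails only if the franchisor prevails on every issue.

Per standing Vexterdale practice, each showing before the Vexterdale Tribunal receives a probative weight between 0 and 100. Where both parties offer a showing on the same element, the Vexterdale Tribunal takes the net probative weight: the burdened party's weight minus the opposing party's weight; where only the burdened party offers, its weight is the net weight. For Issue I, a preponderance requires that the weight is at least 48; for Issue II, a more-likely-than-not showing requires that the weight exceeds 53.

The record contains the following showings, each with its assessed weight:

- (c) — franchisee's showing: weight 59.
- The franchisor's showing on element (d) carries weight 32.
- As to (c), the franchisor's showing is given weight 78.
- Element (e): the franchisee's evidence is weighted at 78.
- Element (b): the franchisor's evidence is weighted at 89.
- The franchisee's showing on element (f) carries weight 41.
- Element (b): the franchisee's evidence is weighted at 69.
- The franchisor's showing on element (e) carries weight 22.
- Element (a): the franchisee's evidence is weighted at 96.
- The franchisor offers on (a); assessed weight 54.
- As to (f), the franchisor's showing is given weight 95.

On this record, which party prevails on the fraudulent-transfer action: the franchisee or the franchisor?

— Issue I —
At Stage I.1 the franchisee must meet a preponderance (weight is at least 48): on (a) the weight is 96 less the opposing 54 gives net 42, which does not reach 48, so (a) does not meet the standard.
  Not every element is met, so the franchisee fails to carry Stage I.1.
The franchisor prevails on this issue.
— Issue II —
Stage II.1 (franchisee, a more-likely-than-not showing, weight exceeds 53): (e) net 78−22=56 > 53 — meets.
  Stage II.1 is satisfied; the onus moves to the franchisor.
Stage II.2 (franchisor, a more-likely-than-not showing, weight exceeds 53): (f) net 95−41=54 > 53 — meets.
  All elements met at the final stage.
All stages carried — the franchisor prevails on this issue.
Per-issue: Issue I → franchisor; Issue II → franchisor. The franchisee must prevail on at least one issue; overall, the franchisor prevails.

franchisor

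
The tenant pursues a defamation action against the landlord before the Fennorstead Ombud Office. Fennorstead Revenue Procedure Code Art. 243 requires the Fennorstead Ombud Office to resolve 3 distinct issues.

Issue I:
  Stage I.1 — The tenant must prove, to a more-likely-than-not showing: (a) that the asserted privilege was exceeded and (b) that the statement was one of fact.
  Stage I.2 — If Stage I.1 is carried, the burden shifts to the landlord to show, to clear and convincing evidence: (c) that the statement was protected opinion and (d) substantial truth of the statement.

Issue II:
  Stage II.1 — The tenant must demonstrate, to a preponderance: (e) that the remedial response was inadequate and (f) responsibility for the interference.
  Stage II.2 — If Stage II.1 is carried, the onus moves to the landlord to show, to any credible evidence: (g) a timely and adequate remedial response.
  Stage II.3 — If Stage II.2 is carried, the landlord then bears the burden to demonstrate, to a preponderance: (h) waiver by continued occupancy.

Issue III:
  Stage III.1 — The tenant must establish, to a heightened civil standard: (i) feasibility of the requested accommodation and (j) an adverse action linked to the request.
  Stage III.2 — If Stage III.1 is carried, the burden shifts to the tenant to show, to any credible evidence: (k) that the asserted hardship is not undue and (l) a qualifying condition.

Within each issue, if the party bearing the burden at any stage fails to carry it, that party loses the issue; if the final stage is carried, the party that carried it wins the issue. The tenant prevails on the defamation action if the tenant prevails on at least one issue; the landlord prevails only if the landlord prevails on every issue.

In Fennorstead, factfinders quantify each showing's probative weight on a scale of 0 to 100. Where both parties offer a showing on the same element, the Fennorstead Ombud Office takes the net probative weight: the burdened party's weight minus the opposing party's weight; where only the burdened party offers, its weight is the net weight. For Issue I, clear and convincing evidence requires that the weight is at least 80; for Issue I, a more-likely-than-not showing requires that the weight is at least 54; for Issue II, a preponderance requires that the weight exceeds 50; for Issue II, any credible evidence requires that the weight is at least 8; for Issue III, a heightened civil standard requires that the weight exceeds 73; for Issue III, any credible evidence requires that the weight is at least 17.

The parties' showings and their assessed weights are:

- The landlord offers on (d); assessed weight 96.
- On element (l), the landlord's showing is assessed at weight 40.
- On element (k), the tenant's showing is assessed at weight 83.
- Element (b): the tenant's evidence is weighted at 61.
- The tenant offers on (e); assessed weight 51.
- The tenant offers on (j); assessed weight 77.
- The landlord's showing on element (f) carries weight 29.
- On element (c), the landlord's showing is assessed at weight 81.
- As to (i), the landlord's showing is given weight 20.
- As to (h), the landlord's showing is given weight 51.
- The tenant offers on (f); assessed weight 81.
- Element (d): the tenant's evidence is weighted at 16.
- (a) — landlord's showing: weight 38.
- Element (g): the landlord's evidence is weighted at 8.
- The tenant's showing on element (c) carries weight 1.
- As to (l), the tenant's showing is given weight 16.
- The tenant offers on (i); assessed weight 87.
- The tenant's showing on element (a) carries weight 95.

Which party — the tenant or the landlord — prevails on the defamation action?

landlord

— Issue I —
Stage I.1 — burden on tenant; standard: a more-likely-than-not showing (weight is at least 54).
    (a): 95 − 38 = 57 ≥ 54 [met]
    (b): 61 ≥ 54 [met]
  All elements met. The burden passes to the landlord.
Stage I.2 — burden on landlord; standard: clear and convincing evidence (weight is at least 80).
    (c): 81 − 1 = 80 ≥ 80 [met]
    (d): 96 − 16 = 80 ≥ 80 [met]
  All elements met at the final stage.
All stages carried — the landlord prevails on this issue.
— Issue II —
Stage II.1 — burden on tenant; standard: a preponderance (weight exceeds 50).
    (e): 51 > 50 [met]
    (f): 81 − 29 = 52 > 50 [met]
  The tenant carries Stage II.1; the landlord now bears the burden.
Stage II.2 — burden on landlord; standard: any credible evidence (weight is at least 8).
    (g): 8 ≥ 8 [met]
  All elements met. The landlord retains the burden for Stage II.3.
Stage II.3 — burden on landlord; standard: a preponderance (weight exceeds 50).
    (h): 51 > 50 [met]
  All elements met at the final stage.
Every stage carried; the landlord prevails on this issue.
— Issue III —
Stage III.1 (tenant, a heightened civil standard, weight exceeds 73): (i) net 87−20=67 ≤ 73 — fails; (j) 77 > 73 — meets.
  The tenant does not carry Stage III.1.
So the landlord prevails on this issue.
Per-issue: Issue I → landlord; Issue II → landlord; Issue III → landlord. The tenant must prevail on at least one issue; overall, the landlord prevails.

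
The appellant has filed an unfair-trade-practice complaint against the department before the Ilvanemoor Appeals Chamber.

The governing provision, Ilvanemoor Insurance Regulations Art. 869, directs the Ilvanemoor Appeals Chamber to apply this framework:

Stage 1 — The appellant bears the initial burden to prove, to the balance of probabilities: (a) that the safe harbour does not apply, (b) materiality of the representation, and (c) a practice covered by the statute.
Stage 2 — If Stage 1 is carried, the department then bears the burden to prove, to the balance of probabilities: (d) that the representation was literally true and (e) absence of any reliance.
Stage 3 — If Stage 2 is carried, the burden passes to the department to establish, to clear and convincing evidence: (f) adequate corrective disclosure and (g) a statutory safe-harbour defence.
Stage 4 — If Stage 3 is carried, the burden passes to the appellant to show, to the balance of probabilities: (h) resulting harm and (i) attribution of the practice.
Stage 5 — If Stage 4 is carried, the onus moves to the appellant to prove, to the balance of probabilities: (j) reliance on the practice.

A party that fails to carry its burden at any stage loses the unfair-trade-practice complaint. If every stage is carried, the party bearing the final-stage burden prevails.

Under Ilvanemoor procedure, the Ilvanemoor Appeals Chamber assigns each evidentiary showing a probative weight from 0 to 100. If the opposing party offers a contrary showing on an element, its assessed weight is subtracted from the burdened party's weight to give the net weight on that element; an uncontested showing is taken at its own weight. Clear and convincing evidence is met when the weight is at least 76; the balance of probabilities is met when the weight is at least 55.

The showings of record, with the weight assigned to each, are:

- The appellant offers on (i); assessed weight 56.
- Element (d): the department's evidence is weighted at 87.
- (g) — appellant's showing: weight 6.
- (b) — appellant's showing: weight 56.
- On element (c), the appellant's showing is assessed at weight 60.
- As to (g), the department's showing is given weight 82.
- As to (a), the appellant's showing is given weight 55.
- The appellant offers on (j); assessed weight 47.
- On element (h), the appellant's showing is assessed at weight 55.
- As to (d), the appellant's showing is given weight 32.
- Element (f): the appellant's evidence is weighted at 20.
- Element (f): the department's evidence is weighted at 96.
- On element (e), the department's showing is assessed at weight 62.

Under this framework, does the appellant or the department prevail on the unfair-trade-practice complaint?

department

At Stage 1 the appellant must meet the balance of probabilities (weight is at least 55): on (a) the weight is 55, which does reach 55, so (a) meets the standard; on (b) the weight is 56, ≥ 55, so (b) meets the standard; on (c) the weight is 60, which does reach 55, so (c) meets the standard.
  All elements met. The burden passes to the department.
At Stage 2 the department must meet the balance of probabilities (weight is at least 55): on (d) the weight is 87 less the opposing 32 gives net 55, ≥ 55, so (d) meets the standard; on (e) the weight is 62, ≥ 55, so (e) meets the standard.
  Stage 2 is satisfied; the department continues to bear the burden.
At Stage 3 the department must meet clear and convincing evidence (weight is at least 76): on (f) the weight is 96 less the opposing 20 gives net 76, which does reach 76, so (f) meets the standard; on (g) the weight is 82 less the opposing 6 gives net 76, ≥ 76, so (g) meets the standard.
  The department carries Stage 3; the appellant now bears the burden.
At Stage 4 the appellant must meet the balance of probabilities (weight is at least 55): on (h) the weight is 55, which does reach 55, so (h) meets the standard; on (i) the weight is 56, which does reach 55, so (i) meets the standard.
  Stage 4 carried; the burden remains with the appellant.
At Stage 5 the appellant must meet the balance of probabilities (weight is at least 55): on (j) the weight is 47, < 55, so (j) does not meet the standard.
  The appellant does not carry Stage 5.
So the department prevails.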